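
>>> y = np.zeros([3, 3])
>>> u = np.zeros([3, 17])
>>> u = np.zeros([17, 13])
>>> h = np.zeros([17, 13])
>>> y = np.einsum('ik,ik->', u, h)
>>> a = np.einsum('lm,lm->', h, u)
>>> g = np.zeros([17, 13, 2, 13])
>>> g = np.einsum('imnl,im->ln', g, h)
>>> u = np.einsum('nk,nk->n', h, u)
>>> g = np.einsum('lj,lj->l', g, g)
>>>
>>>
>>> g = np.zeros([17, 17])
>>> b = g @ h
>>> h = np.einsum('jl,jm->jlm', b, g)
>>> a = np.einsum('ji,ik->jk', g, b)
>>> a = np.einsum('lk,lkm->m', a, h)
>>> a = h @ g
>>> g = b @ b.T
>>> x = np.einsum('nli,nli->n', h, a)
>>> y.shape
()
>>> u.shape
(17,)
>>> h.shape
(17, 13, 17)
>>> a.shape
(17, 13, 17)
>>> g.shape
(17, 17)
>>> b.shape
(17, 13)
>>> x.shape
(17,)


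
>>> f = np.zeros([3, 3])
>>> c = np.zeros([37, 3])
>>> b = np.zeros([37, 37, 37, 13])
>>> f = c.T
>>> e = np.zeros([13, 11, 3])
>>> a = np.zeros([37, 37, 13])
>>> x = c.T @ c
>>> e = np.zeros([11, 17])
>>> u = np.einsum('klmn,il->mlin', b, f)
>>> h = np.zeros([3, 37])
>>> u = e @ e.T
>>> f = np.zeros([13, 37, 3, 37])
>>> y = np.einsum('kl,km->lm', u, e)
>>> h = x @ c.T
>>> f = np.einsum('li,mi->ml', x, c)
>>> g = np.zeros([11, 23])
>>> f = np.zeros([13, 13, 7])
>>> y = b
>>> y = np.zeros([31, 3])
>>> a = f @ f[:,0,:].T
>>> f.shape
(13, 13, 7)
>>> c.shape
(37, 3)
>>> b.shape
(37, 37, 37, 13)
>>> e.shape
(11, 17)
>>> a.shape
(13, 13, 13)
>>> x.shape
(3, 3)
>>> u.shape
(11, 11)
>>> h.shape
(3, 37)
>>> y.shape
(31, 3)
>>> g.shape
(11, 23)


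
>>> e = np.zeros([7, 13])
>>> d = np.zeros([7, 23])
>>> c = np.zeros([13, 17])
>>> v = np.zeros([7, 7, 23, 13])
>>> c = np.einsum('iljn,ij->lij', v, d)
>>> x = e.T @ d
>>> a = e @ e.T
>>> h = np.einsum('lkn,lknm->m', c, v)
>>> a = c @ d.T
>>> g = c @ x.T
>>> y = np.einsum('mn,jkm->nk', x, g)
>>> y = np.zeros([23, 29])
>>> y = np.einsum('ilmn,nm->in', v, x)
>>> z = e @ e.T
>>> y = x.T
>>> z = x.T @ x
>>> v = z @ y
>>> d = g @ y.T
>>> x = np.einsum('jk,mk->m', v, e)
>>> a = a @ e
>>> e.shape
(7, 13)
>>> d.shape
(7, 7, 23)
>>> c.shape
(7, 7, 23)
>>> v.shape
(23, 13)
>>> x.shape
(7,)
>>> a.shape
(7, 7, 13)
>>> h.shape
(13,)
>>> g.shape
(7, 7, 13)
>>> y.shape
(23, 13)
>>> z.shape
(23, 23)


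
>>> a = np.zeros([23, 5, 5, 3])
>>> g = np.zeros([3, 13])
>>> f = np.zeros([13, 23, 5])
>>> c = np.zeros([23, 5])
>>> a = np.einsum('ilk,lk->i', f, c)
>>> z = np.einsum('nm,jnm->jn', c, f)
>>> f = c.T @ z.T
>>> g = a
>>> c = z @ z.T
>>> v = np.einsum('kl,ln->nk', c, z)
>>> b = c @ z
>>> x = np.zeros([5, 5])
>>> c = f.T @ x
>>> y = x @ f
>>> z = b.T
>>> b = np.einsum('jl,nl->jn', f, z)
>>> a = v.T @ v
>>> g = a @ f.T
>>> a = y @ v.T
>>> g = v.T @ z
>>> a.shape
(5, 23)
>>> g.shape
(13, 13)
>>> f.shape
(5, 13)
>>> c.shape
(13, 5)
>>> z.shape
(23, 13)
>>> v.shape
(23, 13)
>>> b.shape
(5, 23)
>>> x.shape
(5, 5)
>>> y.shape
(5, 13)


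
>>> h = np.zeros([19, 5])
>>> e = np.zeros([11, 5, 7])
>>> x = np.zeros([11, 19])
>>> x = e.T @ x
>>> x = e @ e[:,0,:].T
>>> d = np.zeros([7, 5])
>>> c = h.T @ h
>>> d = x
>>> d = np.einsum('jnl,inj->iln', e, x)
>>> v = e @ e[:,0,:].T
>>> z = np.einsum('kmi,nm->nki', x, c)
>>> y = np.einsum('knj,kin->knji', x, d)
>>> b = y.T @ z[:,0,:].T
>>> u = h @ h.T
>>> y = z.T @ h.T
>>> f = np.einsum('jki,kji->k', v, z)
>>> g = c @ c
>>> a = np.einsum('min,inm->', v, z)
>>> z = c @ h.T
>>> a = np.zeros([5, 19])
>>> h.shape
(19, 5)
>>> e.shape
(11, 5, 7)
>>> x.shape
(11, 5, 11)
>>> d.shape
(11, 7, 5)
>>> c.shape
(5, 5)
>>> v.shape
(11, 5, 11)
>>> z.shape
(5, 19)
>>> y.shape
(11, 11, 19)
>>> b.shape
(7, 11, 5, 5)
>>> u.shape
(19, 19)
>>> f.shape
(5,)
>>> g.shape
(5, 5)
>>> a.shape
(5, 19)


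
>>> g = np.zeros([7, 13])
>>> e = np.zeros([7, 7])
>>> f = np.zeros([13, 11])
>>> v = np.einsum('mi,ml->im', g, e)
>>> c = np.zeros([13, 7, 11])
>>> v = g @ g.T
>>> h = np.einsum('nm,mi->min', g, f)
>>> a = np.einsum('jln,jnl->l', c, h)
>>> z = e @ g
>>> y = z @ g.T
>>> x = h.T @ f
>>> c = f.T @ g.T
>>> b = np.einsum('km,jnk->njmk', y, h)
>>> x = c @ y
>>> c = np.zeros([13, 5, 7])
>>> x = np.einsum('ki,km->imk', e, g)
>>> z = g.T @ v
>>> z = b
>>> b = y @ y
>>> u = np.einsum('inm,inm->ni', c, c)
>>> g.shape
(7, 13)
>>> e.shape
(7, 7)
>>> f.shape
(13, 11)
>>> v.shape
(7, 7)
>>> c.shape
(13, 5, 7)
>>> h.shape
(13, 11, 7)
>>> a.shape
(7,)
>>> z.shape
(11, 13, 7, 7)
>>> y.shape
(7, 7)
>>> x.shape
(7, 13, 7)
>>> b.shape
(7, 7)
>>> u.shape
(5, 13)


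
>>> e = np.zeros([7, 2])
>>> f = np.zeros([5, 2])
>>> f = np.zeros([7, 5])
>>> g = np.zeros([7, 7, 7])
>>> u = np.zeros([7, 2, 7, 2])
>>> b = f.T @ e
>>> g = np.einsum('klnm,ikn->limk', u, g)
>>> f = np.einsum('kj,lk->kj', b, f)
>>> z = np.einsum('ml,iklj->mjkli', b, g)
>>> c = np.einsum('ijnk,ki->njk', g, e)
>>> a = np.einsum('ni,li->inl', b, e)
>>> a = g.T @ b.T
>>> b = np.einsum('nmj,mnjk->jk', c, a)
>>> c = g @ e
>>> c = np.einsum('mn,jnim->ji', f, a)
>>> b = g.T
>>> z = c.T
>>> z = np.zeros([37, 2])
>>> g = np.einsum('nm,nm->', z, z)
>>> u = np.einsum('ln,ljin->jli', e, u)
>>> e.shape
(7, 2)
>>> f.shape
(5, 2)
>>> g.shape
()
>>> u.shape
(2, 7, 7)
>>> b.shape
(7, 2, 7, 2)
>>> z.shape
(37, 2)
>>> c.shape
(7, 7)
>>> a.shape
(7, 2, 7, 5)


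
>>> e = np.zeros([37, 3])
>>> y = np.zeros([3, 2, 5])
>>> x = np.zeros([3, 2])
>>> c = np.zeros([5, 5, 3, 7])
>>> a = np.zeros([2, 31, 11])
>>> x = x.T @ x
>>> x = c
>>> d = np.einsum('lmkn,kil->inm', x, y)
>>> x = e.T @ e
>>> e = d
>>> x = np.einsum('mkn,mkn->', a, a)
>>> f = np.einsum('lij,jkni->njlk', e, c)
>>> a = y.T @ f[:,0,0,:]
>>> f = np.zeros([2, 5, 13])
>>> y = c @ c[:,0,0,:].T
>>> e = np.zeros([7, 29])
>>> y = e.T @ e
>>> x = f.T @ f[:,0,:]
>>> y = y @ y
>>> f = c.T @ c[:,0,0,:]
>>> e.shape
(7, 29)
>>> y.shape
(29, 29)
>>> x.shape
(13, 5, 13)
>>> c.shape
(5, 5, 3, 7)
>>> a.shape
(5, 2, 5)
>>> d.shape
(2, 7, 5)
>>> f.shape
(7, 3, 5, 7)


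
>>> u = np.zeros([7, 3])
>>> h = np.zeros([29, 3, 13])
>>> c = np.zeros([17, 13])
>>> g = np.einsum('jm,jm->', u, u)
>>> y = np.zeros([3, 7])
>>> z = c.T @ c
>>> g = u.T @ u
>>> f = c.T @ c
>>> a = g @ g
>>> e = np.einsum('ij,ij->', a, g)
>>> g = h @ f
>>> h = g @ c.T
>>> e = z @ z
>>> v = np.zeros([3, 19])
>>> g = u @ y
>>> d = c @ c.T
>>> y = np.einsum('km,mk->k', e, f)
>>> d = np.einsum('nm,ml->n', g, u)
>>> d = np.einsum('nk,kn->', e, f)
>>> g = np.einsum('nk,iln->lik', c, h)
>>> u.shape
(7, 3)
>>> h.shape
(29, 3, 17)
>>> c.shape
(17, 13)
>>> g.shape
(3, 29, 13)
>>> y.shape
(13,)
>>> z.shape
(13, 13)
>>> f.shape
(13, 13)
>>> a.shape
(3, 3)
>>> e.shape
(13, 13)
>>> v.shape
(3, 19)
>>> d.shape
()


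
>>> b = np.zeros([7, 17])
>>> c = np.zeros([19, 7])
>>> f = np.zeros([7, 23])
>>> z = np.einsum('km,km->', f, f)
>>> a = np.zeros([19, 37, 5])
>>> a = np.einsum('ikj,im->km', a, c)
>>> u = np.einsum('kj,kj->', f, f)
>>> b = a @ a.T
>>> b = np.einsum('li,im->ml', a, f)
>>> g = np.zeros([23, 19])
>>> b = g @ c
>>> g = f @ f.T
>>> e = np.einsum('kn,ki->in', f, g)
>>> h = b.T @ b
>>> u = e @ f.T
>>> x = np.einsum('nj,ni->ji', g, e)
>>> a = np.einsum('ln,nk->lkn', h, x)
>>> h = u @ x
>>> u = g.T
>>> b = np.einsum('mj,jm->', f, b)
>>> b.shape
()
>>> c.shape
(19, 7)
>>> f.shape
(7, 23)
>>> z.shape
()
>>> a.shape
(7, 23, 7)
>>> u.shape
(7, 7)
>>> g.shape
(7, 7)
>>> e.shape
(7, 23)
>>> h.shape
(7, 23)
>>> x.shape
(7, 23)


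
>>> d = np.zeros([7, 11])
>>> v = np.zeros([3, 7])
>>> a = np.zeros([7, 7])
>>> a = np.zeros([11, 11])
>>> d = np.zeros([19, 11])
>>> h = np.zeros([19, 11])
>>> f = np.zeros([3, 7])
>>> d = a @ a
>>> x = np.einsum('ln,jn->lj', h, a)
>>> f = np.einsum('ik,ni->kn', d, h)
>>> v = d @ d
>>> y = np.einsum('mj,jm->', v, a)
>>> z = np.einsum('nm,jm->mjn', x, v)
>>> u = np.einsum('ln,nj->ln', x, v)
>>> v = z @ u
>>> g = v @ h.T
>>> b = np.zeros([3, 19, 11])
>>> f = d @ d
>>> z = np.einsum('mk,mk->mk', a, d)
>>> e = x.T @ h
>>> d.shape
(11, 11)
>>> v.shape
(11, 11, 11)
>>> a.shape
(11, 11)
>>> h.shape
(19, 11)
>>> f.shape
(11, 11)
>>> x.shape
(19, 11)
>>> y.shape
()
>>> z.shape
(11, 11)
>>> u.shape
(19, 11)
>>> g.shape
(11, 11, 19)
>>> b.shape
(3, 19, 11)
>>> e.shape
(11, 11)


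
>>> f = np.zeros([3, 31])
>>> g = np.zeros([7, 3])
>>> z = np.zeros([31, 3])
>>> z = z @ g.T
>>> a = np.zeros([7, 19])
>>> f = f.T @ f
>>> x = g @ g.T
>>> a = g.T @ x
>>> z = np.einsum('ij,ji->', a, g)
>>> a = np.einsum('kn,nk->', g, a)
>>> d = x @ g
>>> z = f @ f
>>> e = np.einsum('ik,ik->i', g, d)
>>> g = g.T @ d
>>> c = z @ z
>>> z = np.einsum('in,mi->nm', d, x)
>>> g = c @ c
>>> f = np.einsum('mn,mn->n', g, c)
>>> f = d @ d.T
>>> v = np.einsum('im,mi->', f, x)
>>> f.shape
(7, 7)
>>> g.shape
(31, 31)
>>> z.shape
(3, 7)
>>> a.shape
()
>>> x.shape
(7, 7)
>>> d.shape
(7, 3)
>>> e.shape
(7,)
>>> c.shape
(31, 31)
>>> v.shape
()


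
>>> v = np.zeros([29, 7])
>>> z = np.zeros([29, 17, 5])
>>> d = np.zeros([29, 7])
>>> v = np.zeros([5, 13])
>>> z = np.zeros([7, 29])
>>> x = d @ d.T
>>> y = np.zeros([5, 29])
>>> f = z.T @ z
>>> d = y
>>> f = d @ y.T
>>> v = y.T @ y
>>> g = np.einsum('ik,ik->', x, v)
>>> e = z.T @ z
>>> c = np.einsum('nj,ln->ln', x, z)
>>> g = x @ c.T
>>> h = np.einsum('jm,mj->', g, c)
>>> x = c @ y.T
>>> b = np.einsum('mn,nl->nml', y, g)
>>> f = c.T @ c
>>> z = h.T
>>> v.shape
(29, 29)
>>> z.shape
()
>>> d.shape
(5, 29)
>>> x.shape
(7, 5)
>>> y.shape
(5, 29)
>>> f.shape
(29, 29)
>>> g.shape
(29, 7)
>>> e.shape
(29, 29)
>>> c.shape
(7, 29)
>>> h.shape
()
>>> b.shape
(29, 5, 7)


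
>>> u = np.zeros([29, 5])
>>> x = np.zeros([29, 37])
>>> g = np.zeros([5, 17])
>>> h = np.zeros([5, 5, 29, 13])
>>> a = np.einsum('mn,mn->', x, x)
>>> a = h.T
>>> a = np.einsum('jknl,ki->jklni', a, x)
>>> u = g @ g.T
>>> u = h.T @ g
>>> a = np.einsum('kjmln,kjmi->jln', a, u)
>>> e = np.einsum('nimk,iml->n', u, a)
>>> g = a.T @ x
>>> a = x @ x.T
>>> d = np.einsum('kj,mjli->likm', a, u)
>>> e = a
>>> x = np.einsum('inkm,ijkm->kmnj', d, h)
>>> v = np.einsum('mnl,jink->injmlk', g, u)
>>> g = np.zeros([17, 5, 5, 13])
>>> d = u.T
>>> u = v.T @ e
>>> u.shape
(17, 37, 37, 13, 5, 29)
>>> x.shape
(29, 13, 17, 5)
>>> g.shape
(17, 5, 5, 13)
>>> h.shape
(5, 5, 29, 13)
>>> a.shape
(29, 29)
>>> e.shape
(29, 29)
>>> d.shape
(17, 5, 29, 13)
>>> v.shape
(29, 5, 13, 37, 37, 17)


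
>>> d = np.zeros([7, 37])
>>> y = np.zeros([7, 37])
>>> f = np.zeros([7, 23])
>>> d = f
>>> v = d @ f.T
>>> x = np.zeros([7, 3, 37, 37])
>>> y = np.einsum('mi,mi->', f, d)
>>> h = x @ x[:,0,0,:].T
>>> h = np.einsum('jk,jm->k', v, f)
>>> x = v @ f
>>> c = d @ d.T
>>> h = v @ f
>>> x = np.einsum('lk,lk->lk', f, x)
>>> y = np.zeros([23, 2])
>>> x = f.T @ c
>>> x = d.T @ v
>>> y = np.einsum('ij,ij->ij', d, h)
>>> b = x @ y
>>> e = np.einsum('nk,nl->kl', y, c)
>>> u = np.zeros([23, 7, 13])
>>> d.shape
(7, 23)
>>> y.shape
(7, 23)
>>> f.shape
(7, 23)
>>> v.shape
(7, 7)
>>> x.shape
(23, 7)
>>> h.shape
(7, 23)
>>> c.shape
(7, 7)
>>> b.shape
(23, 23)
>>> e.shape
(23, 7)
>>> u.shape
(23, 7, 13)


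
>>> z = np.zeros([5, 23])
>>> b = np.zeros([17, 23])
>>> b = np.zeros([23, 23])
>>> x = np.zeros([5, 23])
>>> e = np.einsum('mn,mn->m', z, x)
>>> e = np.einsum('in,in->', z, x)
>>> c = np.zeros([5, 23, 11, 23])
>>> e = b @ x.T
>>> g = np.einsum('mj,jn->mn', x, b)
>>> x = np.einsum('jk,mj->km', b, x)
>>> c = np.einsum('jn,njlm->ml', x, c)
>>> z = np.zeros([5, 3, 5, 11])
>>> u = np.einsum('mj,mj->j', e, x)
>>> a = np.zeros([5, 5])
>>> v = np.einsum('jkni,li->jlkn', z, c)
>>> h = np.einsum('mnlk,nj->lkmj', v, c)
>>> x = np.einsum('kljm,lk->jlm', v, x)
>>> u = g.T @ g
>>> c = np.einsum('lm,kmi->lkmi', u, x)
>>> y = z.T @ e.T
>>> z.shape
(5, 3, 5, 11)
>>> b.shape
(23, 23)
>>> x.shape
(3, 23, 5)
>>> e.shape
(23, 5)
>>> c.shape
(23, 3, 23, 5)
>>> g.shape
(5, 23)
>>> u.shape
(23, 23)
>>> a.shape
(5, 5)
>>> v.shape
(5, 23, 3, 5)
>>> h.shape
(3, 5, 5, 11)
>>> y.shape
(11, 5, 3, 23)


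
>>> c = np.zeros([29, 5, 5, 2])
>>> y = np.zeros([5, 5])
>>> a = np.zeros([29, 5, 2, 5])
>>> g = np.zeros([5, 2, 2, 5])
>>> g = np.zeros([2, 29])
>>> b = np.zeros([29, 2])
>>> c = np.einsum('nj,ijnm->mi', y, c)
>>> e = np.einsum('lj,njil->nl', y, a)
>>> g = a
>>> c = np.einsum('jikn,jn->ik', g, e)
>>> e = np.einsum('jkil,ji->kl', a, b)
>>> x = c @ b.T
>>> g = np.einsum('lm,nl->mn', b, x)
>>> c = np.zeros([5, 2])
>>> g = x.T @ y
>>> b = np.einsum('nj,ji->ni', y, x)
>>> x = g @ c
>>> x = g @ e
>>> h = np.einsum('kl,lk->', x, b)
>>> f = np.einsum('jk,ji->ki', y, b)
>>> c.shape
(5, 2)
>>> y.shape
(5, 5)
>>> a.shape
(29, 5, 2, 5)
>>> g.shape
(29, 5)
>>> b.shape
(5, 29)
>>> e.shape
(5, 5)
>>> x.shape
(29, 5)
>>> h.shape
()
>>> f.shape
(5, 29)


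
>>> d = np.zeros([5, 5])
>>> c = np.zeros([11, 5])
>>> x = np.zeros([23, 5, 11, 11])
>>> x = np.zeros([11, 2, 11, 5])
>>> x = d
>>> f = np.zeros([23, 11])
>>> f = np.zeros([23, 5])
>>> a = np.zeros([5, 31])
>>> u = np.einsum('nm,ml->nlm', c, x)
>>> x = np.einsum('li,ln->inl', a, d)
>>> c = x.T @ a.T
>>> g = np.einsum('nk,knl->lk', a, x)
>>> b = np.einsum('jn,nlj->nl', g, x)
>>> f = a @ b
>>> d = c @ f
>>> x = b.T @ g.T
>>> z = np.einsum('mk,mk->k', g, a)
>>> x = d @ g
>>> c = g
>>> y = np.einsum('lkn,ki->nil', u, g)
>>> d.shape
(5, 5, 5)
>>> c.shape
(5, 31)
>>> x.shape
(5, 5, 31)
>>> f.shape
(5, 5)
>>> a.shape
(5, 31)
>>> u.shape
(11, 5, 5)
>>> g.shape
(5, 31)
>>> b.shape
(31, 5)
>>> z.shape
(31,)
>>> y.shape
(5, 31, 11)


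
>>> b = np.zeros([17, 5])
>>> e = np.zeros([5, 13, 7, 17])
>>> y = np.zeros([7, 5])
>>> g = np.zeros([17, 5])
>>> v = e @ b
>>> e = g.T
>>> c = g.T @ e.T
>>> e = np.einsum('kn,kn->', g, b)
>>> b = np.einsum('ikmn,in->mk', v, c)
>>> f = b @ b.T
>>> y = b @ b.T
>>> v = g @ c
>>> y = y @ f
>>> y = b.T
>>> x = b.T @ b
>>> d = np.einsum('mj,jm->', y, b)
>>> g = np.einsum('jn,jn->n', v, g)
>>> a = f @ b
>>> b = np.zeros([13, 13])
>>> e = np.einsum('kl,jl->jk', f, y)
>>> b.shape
(13, 13)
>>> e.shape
(13, 7)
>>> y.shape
(13, 7)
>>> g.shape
(5,)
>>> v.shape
(17, 5)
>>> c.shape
(5, 5)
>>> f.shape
(7, 7)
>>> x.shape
(13, 13)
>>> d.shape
()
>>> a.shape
(7, 13)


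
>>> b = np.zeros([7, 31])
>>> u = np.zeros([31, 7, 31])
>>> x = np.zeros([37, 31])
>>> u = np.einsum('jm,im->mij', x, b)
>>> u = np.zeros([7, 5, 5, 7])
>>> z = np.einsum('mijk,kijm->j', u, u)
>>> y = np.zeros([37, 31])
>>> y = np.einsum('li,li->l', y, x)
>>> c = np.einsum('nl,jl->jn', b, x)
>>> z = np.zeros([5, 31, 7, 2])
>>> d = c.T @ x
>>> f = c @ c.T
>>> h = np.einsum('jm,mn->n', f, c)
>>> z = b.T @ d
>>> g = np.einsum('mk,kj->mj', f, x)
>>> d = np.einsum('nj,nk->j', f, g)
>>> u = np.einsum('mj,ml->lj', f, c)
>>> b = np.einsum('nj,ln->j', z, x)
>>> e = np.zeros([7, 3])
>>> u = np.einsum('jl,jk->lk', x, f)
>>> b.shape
(31,)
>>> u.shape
(31, 37)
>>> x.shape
(37, 31)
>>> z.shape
(31, 31)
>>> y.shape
(37,)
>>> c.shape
(37, 7)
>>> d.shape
(37,)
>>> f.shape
(37, 37)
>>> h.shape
(7,)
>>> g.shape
(37, 31)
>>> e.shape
(7, 3)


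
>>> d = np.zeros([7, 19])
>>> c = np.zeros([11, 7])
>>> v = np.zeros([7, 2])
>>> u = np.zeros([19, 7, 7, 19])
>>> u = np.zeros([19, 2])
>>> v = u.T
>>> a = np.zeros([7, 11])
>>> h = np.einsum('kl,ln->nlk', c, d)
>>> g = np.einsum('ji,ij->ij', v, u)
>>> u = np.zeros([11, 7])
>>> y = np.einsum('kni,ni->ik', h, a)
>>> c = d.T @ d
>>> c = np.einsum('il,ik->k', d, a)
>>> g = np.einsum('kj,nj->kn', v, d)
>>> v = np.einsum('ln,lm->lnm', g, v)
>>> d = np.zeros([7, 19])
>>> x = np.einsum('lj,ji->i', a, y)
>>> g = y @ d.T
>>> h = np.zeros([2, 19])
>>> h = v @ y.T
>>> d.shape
(7, 19)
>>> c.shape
(11,)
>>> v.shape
(2, 7, 19)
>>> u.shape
(11, 7)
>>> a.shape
(7, 11)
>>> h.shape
(2, 7, 11)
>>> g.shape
(11, 7)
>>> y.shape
(11, 19)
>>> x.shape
(19,)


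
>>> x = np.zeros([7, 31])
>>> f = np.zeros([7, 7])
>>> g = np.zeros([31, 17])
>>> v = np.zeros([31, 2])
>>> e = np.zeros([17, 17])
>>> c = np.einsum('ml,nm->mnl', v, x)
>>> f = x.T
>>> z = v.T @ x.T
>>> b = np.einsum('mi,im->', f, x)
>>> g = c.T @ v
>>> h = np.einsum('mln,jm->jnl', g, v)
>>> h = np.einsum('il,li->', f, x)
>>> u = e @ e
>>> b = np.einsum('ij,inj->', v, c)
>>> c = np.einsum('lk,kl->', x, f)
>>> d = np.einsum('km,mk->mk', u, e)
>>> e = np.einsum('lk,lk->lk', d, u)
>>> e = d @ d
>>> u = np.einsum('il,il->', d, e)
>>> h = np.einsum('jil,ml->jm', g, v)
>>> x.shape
(7, 31)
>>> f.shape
(31, 7)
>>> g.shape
(2, 7, 2)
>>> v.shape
(31, 2)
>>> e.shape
(17, 17)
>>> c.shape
()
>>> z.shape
(2, 7)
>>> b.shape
()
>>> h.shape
(2, 31)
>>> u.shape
()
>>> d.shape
(17, 17)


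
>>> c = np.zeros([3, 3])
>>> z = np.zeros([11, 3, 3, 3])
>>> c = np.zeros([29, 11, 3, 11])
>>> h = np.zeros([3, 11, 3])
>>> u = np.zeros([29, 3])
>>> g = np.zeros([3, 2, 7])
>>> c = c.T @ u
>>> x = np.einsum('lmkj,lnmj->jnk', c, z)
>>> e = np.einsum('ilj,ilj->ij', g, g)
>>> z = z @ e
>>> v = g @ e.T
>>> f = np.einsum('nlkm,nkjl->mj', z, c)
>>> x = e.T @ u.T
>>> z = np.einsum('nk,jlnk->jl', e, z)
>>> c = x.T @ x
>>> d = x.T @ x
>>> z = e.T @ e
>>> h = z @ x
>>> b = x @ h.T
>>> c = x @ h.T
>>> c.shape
(7, 7)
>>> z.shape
(7, 7)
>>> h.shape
(7, 29)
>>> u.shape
(29, 3)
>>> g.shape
(3, 2, 7)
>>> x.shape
(7, 29)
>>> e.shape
(3, 7)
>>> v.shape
(3, 2, 3)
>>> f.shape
(7, 11)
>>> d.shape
(29, 29)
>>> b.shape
(7, 7)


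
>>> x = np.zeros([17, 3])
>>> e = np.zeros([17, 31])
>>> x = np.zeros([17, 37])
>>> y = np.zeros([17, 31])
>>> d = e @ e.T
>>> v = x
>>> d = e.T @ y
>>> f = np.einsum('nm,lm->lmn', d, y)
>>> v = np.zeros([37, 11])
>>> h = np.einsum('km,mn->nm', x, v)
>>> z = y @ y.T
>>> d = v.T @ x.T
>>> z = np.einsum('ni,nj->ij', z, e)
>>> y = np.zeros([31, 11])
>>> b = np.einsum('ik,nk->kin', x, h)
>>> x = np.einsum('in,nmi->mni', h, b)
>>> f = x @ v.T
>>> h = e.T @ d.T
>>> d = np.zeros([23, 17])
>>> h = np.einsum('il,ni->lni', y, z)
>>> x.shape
(17, 37, 11)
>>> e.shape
(17, 31)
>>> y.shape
(31, 11)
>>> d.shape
(23, 17)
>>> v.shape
(37, 11)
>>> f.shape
(17, 37, 37)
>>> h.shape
(11, 17, 31)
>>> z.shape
(17, 31)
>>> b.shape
(37, 17, 11)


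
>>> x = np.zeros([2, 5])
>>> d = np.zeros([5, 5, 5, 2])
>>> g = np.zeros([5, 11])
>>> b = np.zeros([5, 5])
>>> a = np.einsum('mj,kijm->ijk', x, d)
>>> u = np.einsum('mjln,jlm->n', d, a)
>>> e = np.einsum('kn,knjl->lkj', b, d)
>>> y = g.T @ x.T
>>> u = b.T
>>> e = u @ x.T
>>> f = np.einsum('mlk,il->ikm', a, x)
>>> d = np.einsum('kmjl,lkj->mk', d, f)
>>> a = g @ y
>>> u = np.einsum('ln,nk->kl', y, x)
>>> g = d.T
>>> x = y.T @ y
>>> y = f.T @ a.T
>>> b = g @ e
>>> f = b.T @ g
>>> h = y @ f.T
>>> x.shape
(2, 2)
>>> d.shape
(5, 5)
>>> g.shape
(5, 5)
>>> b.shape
(5, 2)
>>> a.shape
(5, 2)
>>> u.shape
(5, 11)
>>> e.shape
(5, 2)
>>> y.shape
(5, 5, 5)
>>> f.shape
(2, 5)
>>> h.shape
(5, 5, 2)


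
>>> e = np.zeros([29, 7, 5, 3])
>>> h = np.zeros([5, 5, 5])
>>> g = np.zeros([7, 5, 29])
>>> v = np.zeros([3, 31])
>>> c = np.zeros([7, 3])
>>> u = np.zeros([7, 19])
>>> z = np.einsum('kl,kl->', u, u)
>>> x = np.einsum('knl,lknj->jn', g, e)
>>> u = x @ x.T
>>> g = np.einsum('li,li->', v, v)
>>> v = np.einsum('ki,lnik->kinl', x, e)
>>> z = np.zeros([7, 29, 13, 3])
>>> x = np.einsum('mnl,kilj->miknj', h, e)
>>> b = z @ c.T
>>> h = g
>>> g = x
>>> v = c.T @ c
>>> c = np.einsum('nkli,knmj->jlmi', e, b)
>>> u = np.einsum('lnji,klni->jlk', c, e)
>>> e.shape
(29, 7, 5, 3)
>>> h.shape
()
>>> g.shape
(5, 7, 29, 5, 3)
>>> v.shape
(3, 3)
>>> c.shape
(7, 5, 13, 3)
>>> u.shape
(13, 7, 29)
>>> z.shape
(7, 29, 13, 3)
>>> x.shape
(5, 7, 29, 5, 3)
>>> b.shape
(7, 29, 13, 7)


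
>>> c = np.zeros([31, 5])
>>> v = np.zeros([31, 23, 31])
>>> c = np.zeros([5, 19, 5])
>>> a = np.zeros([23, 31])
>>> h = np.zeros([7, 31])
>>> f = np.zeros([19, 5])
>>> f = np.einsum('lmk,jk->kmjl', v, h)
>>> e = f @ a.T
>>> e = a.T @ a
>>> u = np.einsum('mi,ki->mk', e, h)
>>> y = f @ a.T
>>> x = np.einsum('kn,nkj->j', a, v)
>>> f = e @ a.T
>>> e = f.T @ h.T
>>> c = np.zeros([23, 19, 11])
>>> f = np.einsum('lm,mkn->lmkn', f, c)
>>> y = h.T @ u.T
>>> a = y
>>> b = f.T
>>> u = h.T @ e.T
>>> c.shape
(23, 19, 11)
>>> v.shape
(31, 23, 31)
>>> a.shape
(31, 31)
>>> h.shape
(7, 31)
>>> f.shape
(31, 23, 19, 11)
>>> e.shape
(23, 7)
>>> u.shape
(31, 23)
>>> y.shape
(31, 31)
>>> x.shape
(31,)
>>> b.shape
(11, 19, 23, 31)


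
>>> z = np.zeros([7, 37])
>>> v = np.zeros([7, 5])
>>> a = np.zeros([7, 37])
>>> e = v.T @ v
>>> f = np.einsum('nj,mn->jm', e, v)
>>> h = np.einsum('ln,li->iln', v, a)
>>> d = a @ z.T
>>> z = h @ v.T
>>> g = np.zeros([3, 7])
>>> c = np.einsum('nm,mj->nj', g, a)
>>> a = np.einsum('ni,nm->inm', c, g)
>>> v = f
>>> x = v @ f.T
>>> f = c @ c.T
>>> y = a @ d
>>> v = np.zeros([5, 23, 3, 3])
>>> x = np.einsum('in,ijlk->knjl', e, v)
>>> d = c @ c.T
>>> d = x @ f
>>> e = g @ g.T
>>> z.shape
(37, 7, 7)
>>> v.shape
(5, 23, 3, 3)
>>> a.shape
(37, 3, 7)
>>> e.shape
(3, 3)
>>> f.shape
(3, 3)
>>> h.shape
(37, 7, 5)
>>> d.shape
(3, 5, 23, 3)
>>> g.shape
(3, 7)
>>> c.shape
(3, 37)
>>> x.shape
(3, 5, 23, 3)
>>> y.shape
(37, 3, 7)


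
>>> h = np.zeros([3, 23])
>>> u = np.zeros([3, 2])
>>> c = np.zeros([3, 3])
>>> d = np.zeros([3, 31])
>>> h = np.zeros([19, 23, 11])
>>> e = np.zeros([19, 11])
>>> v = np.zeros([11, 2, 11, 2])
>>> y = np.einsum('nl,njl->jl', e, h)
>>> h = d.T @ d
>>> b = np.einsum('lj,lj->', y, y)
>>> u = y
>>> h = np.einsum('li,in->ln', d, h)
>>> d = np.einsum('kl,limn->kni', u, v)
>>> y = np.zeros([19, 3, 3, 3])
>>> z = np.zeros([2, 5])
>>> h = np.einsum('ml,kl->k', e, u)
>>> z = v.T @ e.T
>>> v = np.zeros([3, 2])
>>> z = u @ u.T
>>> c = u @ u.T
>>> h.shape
(23,)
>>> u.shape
(23, 11)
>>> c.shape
(23, 23)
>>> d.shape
(23, 2, 2)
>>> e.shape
(19, 11)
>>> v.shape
(3, 2)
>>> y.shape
(19, 3, 3, 3)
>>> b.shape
()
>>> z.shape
(23, 23)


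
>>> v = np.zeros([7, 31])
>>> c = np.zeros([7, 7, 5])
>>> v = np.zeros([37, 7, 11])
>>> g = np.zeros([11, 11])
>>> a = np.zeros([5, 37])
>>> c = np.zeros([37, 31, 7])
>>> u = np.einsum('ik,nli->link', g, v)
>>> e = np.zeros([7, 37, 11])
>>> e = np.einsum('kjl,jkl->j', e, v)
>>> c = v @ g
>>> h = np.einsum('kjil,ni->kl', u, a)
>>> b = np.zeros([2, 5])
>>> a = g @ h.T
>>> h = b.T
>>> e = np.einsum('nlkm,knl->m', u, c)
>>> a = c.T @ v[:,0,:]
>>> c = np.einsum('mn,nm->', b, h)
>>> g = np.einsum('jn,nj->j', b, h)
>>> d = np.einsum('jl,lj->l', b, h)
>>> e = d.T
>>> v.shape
(37, 7, 11)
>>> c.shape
()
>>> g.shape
(2,)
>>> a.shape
(11, 7, 11)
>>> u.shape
(7, 11, 37, 11)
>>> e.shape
(5,)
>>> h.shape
(5, 2)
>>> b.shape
(2, 5)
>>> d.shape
(5,)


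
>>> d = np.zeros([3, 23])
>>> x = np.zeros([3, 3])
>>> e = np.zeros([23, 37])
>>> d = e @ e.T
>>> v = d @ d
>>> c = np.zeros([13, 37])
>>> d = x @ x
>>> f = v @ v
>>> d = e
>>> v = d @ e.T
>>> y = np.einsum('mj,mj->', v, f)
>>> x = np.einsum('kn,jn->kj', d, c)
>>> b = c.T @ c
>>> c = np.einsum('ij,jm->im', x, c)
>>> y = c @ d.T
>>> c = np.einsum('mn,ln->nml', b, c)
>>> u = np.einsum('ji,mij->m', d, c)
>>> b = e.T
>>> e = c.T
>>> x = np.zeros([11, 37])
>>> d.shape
(23, 37)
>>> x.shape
(11, 37)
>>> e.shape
(23, 37, 37)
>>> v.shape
(23, 23)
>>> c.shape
(37, 37, 23)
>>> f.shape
(23, 23)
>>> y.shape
(23, 23)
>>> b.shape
(37, 23)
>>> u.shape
(37,)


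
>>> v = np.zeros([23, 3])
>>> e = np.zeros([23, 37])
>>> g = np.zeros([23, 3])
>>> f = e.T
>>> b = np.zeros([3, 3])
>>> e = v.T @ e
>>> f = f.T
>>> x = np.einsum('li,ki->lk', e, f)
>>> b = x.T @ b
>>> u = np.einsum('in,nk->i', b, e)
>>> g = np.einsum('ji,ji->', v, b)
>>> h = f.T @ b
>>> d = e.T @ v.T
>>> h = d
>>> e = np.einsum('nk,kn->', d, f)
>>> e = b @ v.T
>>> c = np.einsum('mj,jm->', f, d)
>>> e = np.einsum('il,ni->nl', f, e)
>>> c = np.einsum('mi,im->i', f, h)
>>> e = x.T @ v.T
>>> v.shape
(23, 3)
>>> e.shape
(23, 23)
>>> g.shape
()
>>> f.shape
(23, 37)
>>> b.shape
(23, 3)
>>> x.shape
(3, 23)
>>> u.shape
(23,)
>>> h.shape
(37, 23)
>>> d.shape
(37, 23)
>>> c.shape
(37,)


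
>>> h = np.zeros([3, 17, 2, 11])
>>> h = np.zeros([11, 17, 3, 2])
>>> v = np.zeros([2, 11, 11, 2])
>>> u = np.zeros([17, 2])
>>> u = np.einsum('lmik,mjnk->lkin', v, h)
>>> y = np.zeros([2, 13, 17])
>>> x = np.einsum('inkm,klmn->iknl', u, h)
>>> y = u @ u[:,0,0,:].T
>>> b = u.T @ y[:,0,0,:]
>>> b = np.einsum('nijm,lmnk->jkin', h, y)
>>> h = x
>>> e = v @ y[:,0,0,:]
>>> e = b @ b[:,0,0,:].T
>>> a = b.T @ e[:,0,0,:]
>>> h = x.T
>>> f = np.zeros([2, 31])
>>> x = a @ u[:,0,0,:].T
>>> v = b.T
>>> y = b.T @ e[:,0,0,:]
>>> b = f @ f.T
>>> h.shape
(17, 2, 11, 2)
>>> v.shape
(11, 17, 2, 3)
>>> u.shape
(2, 2, 11, 3)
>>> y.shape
(11, 17, 2, 3)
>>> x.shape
(11, 17, 2, 2)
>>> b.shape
(2, 2)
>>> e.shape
(3, 2, 17, 3)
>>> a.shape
(11, 17, 2, 3)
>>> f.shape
(2, 31)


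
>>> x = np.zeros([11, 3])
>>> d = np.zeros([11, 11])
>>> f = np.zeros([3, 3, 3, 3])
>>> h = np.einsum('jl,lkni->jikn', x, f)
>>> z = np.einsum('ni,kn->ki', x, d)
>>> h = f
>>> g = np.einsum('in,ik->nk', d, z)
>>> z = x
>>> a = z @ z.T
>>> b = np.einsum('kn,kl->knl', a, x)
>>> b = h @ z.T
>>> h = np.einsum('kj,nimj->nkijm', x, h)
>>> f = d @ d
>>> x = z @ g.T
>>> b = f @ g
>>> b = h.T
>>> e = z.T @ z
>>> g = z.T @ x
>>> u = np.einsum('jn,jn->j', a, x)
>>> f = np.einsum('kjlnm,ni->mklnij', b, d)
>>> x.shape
(11, 11)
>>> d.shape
(11, 11)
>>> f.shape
(3, 3, 3, 11, 11, 3)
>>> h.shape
(3, 11, 3, 3, 3)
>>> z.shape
(11, 3)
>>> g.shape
(3, 11)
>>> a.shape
(11, 11)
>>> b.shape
(3, 3, 3, 11, 3)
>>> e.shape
(3, 3)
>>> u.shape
(11,)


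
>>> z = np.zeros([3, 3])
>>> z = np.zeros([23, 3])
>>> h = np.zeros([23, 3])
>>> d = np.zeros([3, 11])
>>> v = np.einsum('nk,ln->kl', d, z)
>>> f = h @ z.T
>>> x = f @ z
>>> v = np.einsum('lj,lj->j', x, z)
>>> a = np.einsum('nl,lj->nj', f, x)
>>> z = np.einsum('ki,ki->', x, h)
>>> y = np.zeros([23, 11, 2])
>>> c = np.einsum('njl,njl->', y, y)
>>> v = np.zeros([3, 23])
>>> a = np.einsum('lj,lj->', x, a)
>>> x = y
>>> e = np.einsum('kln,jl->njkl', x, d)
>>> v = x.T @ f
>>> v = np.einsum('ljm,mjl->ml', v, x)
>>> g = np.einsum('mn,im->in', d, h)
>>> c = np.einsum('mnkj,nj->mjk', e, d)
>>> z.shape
()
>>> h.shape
(23, 3)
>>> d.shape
(3, 11)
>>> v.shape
(23, 2)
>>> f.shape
(23, 23)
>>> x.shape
(23, 11, 2)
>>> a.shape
()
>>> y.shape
(23, 11, 2)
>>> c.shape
(2, 11, 23)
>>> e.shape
(2, 3, 23, 11)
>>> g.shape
(23, 11)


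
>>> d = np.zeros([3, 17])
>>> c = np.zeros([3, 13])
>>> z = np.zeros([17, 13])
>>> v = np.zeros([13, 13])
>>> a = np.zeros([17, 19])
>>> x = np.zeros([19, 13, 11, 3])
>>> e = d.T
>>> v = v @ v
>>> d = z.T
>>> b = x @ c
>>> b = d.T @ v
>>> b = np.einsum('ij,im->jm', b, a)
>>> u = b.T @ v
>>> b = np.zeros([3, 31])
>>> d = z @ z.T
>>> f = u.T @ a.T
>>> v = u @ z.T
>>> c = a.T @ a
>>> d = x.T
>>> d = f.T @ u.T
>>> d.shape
(17, 19)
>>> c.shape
(19, 19)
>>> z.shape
(17, 13)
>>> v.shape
(19, 17)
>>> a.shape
(17, 19)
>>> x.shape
(19, 13, 11, 3)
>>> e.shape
(17, 3)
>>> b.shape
(3, 31)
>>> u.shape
(19, 13)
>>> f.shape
(13, 17)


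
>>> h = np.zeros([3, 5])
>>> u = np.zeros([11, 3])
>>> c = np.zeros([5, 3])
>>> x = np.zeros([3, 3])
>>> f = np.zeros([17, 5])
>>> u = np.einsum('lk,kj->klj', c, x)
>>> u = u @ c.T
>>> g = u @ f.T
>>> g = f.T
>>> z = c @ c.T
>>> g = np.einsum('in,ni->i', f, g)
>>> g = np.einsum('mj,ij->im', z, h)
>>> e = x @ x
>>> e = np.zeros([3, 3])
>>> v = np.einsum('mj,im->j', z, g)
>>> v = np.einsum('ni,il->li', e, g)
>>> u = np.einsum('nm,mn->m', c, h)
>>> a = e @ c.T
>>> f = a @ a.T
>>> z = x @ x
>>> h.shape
(3, 5)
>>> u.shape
(3,)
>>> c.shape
(5, 3)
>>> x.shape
(3, 3)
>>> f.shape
(3, 3)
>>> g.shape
(3, 5)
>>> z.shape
(3, 3)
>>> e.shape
(3, 3)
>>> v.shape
(5, 3)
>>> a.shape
(3, 5)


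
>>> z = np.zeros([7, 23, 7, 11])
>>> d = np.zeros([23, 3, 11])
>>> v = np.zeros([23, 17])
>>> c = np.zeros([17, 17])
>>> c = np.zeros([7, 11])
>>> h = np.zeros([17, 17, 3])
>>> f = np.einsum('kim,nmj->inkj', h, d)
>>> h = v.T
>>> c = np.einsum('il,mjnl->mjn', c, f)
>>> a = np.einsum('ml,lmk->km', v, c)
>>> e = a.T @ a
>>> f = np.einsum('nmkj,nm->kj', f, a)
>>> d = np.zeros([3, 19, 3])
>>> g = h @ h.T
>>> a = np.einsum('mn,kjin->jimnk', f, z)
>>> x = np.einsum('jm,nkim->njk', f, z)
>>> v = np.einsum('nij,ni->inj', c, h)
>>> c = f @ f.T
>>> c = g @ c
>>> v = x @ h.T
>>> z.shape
(7, 23, 7, 11)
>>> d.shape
(3, 19, 3)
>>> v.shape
(7, 17, 17)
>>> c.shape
(17, 17)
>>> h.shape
(17, 23)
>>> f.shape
(17, 11)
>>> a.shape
(23, 7, 17, 11, 7)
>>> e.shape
(23, 23)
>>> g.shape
(17, 17)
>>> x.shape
(7, 17, 23)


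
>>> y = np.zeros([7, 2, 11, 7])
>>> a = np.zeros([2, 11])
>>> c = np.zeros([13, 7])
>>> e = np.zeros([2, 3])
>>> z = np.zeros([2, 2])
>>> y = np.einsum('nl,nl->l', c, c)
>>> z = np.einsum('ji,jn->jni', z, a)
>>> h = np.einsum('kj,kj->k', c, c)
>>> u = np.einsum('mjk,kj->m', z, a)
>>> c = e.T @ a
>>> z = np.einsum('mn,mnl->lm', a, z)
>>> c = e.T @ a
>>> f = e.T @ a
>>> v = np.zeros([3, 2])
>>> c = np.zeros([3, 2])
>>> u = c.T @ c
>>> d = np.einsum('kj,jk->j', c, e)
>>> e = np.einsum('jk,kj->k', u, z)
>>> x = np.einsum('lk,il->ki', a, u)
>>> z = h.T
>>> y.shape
(7,)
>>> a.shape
(2, 11)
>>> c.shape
(3, 2)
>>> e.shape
(2,)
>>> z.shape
(13,)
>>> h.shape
(13,)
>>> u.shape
(2, 2)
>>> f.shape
(3, 11)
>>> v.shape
(3, 2)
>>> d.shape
(2,)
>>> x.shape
(11, 2)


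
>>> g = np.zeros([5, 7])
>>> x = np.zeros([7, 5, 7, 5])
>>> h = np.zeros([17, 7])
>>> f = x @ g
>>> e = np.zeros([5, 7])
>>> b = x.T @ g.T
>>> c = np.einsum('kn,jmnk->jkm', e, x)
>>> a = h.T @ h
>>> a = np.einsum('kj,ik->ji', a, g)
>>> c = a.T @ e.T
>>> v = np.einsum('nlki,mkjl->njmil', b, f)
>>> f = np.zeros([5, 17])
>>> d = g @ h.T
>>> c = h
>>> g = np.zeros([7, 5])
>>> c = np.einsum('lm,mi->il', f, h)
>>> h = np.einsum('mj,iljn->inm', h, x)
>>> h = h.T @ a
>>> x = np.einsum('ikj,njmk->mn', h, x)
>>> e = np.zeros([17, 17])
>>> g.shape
(7, 5)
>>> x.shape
(7, 7)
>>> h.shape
(17, 5, 5)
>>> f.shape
(5, 17)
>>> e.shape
(17, 17)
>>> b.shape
(5, 7, 5, 5)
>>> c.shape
(7, 5)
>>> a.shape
(7, 5)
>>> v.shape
(5, 7, 7, 5, 7)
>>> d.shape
(5, 17)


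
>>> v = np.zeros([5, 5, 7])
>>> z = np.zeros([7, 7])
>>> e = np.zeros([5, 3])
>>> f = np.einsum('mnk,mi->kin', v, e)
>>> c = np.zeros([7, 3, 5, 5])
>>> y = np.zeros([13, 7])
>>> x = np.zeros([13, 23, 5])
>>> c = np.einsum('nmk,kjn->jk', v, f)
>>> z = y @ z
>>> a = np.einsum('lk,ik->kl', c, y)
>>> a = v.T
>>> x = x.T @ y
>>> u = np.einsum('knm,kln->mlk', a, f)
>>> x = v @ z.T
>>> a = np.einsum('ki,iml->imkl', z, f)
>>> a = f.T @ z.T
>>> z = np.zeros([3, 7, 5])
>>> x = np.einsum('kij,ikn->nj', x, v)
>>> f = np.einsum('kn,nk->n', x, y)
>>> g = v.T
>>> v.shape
(5, 5, 7)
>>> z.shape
(3, 7, 5)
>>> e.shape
(5, 3)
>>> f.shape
(13,)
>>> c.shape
(3, 7)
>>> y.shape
(13, 7)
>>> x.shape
(7, 13)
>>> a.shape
(5, 3, 13)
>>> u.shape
(5, 3, 7)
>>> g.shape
(7, 5, 5)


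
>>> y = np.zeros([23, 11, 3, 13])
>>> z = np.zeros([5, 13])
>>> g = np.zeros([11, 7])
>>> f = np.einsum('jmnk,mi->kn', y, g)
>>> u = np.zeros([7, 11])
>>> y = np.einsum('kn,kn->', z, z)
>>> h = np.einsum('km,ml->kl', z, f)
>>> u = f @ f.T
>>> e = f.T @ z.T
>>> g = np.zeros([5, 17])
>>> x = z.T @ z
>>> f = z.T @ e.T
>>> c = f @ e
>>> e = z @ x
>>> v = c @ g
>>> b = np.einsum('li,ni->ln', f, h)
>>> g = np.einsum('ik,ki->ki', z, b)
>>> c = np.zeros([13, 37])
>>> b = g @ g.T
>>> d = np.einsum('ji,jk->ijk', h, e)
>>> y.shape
()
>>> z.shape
(5, 13)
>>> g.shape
(13, 5)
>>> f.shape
(13, 3)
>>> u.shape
(13, 13)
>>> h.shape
(5, 3)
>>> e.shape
(5, 13)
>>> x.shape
(13, 13)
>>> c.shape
(13, 37)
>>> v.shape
(13, 17)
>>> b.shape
(13, 13)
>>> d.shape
(3, 5, 13)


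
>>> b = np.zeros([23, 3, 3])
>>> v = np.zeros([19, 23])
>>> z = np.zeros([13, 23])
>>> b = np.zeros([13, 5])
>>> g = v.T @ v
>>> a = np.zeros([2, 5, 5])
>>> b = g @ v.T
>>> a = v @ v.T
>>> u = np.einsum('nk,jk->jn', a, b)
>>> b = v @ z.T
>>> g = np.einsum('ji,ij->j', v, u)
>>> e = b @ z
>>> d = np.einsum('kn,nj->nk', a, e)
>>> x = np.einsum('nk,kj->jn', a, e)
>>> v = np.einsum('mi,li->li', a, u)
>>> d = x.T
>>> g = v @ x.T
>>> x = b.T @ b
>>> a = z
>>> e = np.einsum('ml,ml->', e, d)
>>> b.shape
(19, 13)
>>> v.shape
(23, 19)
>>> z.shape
(13, 23)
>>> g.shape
(23, 23)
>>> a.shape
(13, 23)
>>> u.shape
(23, 19)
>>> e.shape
()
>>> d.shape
(19, 23)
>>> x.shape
(13, 13)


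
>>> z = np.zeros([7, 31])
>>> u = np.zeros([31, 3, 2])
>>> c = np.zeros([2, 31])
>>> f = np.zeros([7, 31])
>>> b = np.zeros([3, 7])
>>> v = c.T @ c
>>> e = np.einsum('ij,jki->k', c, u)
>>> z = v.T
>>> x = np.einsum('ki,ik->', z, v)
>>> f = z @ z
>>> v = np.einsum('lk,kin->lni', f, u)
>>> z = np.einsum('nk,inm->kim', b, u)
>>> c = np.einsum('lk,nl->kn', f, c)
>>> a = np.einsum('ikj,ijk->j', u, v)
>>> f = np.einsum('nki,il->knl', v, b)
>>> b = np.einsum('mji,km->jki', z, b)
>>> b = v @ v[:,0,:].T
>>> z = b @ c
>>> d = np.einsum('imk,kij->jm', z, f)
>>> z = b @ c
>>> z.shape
(31, 2, 2)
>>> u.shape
(31, 3, 2)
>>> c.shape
(31, 2)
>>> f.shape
(2, 31, 7)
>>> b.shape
(31, 2, 31)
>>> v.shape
(31, 2, 3)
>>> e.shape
(3,)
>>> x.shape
()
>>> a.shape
(2,)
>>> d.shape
(7, 2)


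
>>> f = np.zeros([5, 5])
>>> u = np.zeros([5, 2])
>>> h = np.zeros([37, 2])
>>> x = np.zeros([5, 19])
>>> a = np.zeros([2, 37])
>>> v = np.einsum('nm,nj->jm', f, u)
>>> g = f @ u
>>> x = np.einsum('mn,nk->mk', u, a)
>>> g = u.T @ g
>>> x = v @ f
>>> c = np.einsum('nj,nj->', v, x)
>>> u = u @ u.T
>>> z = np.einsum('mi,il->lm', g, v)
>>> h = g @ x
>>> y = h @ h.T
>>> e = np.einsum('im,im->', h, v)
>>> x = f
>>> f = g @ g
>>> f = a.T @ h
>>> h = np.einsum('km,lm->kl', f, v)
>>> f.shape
(37, 5)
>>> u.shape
(5, 5)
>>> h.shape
(37, 2)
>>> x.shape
(5, 5)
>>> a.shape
(2, 37)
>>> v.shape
(2, 5)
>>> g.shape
(2, 2)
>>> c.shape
()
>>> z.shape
(5, 2)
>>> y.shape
(2, 2)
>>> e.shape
()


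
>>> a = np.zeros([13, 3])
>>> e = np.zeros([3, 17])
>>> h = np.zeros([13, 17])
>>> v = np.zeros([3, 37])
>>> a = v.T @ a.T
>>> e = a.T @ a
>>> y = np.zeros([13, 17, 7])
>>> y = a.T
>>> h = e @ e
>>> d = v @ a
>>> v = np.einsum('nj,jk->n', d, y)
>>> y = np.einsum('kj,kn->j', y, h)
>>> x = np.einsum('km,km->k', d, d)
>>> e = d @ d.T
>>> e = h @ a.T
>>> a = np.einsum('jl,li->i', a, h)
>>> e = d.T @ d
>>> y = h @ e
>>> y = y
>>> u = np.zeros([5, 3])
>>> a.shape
(13,)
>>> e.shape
(13, 13)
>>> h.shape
(13, 13)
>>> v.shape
(3,)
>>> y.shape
(13, 13)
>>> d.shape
(3, 13)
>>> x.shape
(3,)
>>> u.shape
(5, 3)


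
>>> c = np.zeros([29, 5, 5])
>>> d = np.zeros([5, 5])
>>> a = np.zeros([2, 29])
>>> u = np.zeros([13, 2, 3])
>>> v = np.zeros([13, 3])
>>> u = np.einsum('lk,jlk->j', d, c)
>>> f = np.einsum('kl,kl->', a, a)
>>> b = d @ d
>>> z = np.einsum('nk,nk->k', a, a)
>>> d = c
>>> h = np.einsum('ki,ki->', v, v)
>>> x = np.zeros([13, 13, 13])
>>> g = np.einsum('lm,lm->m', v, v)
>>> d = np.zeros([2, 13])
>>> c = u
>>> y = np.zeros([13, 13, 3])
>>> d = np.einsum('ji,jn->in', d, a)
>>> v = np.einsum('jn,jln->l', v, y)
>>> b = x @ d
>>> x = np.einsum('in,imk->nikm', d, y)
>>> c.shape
(29,)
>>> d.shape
(13, 29)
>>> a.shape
(2, 29)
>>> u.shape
(29,)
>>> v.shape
(13,)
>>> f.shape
()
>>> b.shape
(13, 13, 29)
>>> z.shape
(29,)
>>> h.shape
()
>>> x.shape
(29, 13, 3, 13)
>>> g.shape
(3,)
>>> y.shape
(13, 13, 3)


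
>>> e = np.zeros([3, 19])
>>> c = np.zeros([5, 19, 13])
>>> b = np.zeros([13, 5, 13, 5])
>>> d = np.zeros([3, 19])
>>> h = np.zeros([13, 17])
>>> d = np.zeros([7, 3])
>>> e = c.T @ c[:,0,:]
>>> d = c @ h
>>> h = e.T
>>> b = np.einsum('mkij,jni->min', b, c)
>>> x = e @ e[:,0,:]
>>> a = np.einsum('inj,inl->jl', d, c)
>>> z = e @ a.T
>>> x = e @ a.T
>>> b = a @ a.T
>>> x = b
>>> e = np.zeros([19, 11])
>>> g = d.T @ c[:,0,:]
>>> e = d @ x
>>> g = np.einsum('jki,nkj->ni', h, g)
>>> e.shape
(5, 19, 17)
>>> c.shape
(5, 19, 13)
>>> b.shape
(17, 17)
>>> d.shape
(5, 19, 17)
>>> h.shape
(13, 19, 13)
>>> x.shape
(17, 17)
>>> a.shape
(17, 13)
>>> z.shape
(13, 19, 17)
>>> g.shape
(17, 13)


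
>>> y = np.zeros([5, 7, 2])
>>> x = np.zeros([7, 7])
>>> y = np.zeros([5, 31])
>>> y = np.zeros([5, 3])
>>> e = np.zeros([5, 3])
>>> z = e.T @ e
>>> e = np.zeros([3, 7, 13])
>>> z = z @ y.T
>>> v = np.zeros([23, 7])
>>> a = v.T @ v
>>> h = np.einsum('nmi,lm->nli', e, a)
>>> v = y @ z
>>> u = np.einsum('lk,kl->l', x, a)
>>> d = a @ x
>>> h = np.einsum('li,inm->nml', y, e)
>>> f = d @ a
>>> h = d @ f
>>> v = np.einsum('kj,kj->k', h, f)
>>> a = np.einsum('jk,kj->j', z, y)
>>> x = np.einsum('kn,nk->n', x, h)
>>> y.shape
(5, 3)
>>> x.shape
(7,)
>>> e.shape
(3, 7, 13)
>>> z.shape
(3, 5)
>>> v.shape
(7,)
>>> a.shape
(3,)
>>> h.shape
(7, 7)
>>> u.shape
(7,)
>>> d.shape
(7, 7)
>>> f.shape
(7, 7)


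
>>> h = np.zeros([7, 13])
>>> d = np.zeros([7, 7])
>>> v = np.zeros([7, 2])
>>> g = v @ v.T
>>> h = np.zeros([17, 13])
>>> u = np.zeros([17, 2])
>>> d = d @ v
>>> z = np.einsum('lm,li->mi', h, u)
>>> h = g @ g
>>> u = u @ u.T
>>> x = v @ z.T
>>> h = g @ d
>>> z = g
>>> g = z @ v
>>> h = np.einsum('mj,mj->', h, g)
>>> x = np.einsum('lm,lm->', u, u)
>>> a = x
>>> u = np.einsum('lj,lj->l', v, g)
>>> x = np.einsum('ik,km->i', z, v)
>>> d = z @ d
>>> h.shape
()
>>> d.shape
(7, 2)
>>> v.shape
(7, 2)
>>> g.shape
(7, 2)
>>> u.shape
(7,)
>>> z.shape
(7, 7)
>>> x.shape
(7,)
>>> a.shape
()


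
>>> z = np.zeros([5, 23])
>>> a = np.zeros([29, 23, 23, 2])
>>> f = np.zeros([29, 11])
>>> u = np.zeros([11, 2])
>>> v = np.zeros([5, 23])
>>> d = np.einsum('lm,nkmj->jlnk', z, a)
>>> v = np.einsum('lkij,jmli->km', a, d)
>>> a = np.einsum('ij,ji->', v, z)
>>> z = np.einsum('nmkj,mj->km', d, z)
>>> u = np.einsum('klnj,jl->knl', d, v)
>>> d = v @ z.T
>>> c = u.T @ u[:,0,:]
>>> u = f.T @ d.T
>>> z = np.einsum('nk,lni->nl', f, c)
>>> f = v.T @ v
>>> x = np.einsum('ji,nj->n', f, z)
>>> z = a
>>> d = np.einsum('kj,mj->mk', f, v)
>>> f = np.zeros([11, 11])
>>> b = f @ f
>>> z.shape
()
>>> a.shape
()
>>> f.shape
(11, 11)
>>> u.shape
(11, 23)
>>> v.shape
(23, 5)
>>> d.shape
(23, 5)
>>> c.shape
(5, 29, 5)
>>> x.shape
(29,)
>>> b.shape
(11, 11)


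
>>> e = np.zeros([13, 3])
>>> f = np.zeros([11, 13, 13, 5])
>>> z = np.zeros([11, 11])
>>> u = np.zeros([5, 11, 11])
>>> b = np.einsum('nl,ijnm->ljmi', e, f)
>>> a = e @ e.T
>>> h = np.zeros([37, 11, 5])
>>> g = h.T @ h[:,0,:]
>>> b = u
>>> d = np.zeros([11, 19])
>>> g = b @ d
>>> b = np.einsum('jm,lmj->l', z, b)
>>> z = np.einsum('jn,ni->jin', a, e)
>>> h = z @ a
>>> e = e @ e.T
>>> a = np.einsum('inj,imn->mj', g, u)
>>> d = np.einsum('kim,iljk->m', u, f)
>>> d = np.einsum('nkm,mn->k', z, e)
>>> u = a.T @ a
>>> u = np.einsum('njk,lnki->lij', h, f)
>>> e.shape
(13, 13)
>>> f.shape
(11, 13, 13, 5)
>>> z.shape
(13, 3, 13)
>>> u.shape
(11, 5, 3)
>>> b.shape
(5,)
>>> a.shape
(11, 19)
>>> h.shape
(13, 3, 13)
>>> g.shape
(5, 11, 19)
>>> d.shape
(3,)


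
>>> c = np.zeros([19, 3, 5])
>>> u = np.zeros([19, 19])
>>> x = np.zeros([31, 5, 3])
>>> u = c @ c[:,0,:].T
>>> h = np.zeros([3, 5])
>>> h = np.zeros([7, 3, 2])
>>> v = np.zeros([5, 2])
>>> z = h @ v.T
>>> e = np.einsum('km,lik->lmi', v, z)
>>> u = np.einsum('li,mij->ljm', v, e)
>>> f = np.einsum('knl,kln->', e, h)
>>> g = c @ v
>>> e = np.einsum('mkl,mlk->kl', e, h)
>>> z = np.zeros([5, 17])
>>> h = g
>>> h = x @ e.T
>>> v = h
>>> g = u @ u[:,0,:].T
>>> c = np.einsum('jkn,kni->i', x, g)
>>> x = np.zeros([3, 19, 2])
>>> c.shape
(5,)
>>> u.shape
(5, 3, 7)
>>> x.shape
(3, 19, 2)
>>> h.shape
(31, 5, 2)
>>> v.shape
(31, 5, 2)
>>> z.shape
(5, 17)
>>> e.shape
(2, 3)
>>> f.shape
()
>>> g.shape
(5, 3, 5)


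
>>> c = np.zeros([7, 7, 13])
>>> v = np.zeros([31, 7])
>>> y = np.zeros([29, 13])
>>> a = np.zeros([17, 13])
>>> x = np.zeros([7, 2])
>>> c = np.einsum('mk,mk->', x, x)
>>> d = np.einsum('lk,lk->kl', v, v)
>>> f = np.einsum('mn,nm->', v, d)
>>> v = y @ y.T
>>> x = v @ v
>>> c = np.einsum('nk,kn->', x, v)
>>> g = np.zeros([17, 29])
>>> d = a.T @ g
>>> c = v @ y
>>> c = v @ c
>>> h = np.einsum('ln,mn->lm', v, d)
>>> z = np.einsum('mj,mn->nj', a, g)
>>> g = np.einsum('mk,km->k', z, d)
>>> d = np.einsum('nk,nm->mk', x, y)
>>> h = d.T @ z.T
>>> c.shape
(29, 13)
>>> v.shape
(29, 29)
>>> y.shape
(29, 13)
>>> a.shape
(17, 13)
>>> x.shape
(29, 29)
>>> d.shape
(13, 29)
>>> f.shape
()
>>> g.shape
(13,)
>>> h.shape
(29, 29)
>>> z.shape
(29, 13)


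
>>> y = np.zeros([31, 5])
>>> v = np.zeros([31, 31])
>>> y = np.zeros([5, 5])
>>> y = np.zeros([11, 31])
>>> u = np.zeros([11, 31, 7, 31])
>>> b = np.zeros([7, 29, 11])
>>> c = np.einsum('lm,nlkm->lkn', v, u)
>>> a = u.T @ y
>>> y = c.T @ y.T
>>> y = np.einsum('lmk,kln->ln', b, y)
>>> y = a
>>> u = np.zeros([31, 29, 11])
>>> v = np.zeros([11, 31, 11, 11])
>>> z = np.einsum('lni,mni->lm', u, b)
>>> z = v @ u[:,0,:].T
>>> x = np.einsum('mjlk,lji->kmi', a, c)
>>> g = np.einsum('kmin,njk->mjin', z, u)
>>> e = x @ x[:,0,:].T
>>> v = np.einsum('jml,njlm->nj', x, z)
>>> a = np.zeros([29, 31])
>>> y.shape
(31, 7, 31, 31)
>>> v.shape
(11, 31)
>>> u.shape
(31, 29, 11)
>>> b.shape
(7, 29, 11)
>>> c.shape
(31, 7, 11)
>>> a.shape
(29, 31)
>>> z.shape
(11, 31, 11, 31)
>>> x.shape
(31, 31, 11)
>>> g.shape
(31, 29, 11, 31)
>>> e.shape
(31, 31, 31)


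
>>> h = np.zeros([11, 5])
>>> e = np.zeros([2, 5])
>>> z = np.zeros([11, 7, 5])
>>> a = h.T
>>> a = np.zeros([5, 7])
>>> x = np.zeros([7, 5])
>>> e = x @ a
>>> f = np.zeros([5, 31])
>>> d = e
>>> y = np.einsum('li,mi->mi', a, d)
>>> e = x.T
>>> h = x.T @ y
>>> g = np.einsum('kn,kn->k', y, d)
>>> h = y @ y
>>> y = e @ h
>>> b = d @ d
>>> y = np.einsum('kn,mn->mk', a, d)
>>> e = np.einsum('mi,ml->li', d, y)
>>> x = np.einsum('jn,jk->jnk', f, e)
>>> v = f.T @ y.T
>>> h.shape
(7, 7)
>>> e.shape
(5, 7)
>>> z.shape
(11, 7, 5)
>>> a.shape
(5, 7)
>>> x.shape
(5, 31, 7)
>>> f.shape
(5, 31)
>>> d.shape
(7, 7)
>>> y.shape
(7, 5)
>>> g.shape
(7,)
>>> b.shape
(7, 7)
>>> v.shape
(31, 7)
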